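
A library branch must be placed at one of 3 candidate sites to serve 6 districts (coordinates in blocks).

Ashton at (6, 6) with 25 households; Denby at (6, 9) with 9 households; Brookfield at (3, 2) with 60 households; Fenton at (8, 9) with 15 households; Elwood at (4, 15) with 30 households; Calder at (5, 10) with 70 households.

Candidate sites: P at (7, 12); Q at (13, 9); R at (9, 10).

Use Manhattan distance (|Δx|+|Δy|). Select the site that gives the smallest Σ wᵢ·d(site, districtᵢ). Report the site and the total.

Total weighted distance at each candidate:
  P (7, 12): total = 1571
  Q (13, 9): total = 2488
  R (9, 10): total = 1661
Minimum is at P with total 1571 blocks.

P, total 1571 blocks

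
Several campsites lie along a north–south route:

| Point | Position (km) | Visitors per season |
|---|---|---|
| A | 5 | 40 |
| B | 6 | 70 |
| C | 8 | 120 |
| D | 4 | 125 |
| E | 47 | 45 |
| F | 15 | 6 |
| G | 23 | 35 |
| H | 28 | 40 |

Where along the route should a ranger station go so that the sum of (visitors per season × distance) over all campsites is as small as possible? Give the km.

x = 8

For a sum of weighted absolute distances on a line, the optimum is the weighted median (not the mean). Total weight W = 481; half-weight = 240.5.
Sort by position and accumulate weight:
  km 4 (D, w=125) → cum 125
  km 5 (A, w=40) → cum 165
  km 6 (B, w=70) → cum 235
  km 8 (C, w=120) → cum 355  ≥ 240.5 → median here
  km 15 (F, w=6) → cum 361
  km 23 (G, w=35) → cum 396
  km 28 (H, w=40) → cum 436
  km 47 (E, w=45) → cum 481
Optimal location: km 8.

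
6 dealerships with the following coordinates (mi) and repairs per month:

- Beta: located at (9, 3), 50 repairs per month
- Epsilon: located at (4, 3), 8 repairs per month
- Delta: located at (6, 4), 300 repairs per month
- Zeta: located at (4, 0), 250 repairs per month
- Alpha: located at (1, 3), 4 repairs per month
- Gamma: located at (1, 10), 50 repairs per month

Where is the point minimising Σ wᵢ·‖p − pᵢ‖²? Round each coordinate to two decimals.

(5.04, 2.85)

The minimiser of Σwᵢ‖p−pᵢ‖² is the weighted centroid p* = (Σwᵢpᵢ)/(Σwᵢ).
Σwᵢ = 662.
Σwᵢxᵢ = 50·9 + 8·4 + 300·6 + 250·4 + 4·1 + 50·1 = 3336.
Σwᵢyᵢ = 50·3 + 8·3 + 300·4 + 250·0 + 4·3 + 50·10 = 1886.
x* = 3336/662 = 5.04, y* = 1886/662 = 2.85.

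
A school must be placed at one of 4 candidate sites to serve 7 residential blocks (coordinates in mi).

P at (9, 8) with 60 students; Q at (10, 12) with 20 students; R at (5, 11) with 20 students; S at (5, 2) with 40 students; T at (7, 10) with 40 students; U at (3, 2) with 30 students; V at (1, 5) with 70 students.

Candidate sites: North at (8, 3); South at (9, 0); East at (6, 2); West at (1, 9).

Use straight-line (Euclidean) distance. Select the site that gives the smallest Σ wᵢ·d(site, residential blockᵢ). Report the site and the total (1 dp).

Total weighted distance at each candidate:
  North (8, 3): total = 1733.1
  South (9, 0): total = 2391.8
  East (6, 2): total = 1659.7
  West (1, 9): total = 1827.1
Minimum is at East with total 1659.7 mi.

East, total 1659.7 mi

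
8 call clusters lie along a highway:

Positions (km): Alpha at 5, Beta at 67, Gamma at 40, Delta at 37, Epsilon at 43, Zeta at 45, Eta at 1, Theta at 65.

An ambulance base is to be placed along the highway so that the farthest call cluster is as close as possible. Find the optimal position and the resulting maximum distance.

location 34, max distance 33

The 1-center on a line is the midpoint of the two extreme points: leftmost at 1, rightmost at 67.
Optimal location = (1 + 67)/2 = 34; maximum distance = (67 − 1)/2 = 33.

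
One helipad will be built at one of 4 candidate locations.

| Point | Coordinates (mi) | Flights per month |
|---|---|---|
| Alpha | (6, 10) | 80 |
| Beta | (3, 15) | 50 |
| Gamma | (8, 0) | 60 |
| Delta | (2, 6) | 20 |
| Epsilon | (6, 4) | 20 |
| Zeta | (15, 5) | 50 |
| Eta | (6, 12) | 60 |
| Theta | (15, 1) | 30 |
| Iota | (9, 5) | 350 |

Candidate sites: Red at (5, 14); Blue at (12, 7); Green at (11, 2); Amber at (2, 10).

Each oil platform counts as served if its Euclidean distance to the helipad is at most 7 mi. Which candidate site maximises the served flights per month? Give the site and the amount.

Blue, covering 530

Coverage radius r = 7 mi; a point is covered iff (Δx)²+(Δy)² ≤ 7² = 49.
  Red (5, 14): covers {Alpha, Beta, Eta} → 190
  Blue (12, 7): covers {Alpha, Epsilon, Zeta, Theta, Iota} → 530
  Green (11, 2): covers {Gamma, Epsilon, Zeta, Theta, Iota} → 510
  Amber (2, 10): covers {Alpha, Beta, Delta, Eta} → 210
Maximum coverage at Blue: 530 flights per month.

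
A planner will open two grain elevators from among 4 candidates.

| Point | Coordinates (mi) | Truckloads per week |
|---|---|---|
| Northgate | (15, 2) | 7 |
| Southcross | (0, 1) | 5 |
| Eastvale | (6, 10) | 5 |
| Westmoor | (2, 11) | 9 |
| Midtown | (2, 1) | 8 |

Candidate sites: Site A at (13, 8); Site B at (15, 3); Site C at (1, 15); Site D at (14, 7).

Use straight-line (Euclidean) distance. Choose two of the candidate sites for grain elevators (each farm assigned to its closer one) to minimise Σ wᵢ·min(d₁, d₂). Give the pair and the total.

Evaluate every pair (each demand assigned to the nearer of the two):
  {Site B, Site C}: total = 254.9
  {Site C, Site D}: total = 285.7
  {Site A, Site C}: total = 291.2
  {Site A, Site B}: total = 324.1
  {Site B, Site D}: total = 344.4
  {Site A, Site D}: total = 352.8
Best pair: {Site B, Site C} with total 254.9.

{Site B, Site C}, total 254.9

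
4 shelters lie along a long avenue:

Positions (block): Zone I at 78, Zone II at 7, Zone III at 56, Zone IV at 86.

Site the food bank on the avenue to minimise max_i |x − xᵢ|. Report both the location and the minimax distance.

location 46.5, max distance 39.5

The 1-center on a line is the midpoint of the two extreme points: leftmost at 7, rightmost at 86.
Optimal location = (7 + 86)/2 = 46.5; maximum distance = (86 − 7)/2 = 39.5.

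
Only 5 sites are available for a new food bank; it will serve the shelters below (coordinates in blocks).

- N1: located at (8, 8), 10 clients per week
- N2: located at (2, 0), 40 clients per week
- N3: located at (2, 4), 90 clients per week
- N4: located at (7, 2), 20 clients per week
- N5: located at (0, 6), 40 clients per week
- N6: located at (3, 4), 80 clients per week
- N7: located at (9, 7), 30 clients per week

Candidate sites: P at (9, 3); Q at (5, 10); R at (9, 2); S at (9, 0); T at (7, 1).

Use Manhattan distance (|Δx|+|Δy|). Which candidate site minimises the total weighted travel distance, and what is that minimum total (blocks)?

T, total 2340 blocks

Total weighted distance at each candidate:
  P (9, 3): total = 2400
  Q (5, 10): total = 2790
  R (9, 2): total = 2590
  S (9, 0): total = 3050
  T (7, 1): total = 2340
Minimum is at T with total 2340 blocks.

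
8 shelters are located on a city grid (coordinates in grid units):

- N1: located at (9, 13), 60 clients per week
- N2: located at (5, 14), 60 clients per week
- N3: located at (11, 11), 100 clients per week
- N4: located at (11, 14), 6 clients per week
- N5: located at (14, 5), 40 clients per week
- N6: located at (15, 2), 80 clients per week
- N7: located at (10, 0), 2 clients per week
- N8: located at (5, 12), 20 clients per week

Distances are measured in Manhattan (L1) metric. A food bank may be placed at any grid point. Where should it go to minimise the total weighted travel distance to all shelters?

Manhattan distance separates: Σwᵢ(|x−xᵢ|+|y−yᵢ|) = Σwᵢ|x−xᵢ| + Σwᵢ|y−yᵢ|, so x and y are optimised independently as 1-D weighted medians.
Total weight W = 368; half = 184.
x-coordinate, sorted with cumulative weight:
  x=5 (N2, w=60) cum 60
  x=5 (N8, w=20) cum 80
  x=9 (N1, w=60) cum 140
  x=10 (N7, w=2) cum 142
  x=11 (N3, w=100) cum 242  ← median
  x=11 (N4, w=6) cum 248
  x=14 (N5, w=40) cum 288
  x=15 (N6, w=80) cum 368
⇒ x* = 11
y-coordinate, sorted with cumulative weight:
  y=0 (N7, w=2) cum 2
  y=2 (N6, w=80) cum 82
  y=5 (N5, w=40) cum 122
  y=11 (N3, w=100) cum 222  ← median
  y=12 (N8, w=20) cum 242
  y=13 (N1, w=60) cum 302
  y=14 (N2, w=60) cum 362
  y=14 (N4, w=6) cum 368
⇒ y* = 11

(11, 11)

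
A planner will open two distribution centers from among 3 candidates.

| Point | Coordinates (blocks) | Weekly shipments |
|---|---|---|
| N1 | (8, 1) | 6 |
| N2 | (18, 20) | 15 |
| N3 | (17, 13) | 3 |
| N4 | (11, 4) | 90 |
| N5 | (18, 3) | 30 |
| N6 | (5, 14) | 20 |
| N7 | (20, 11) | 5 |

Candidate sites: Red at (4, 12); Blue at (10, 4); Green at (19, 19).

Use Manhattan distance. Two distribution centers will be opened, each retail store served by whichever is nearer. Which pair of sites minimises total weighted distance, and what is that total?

{Blue, Green}, total 789

Evaluate every pair (each demand assigned to the nearer of the two):
  {Blue, Green}: total = 789
  {Red, Blue}: total = 907
  {Red, Green}: total = 2109
Best pair: {Blue, Green} with total 789.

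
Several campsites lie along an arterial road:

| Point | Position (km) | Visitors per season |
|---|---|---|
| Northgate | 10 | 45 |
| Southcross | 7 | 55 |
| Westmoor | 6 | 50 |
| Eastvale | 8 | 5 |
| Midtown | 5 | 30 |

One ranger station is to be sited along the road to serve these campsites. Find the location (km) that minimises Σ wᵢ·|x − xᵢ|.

x = 7

For a sum of weighted absolute distances on a line, the optimum is the weighted median (not the mean). Total weight W = 185; half-weight = 92.5.
Sort by position and accumulate weight:
  km 5 (Midtown, w=30) → cum 30
  km 6 (Westmoor, w=50) → cum 80
  km 7 (Southcross, w=55) → cum 135  ≥ 92.5 → median here
  km 8 (Eastvale, w=5) → cum 140
  km 10 (Northgate, w=45) → cum 185
Optimal location: km 7.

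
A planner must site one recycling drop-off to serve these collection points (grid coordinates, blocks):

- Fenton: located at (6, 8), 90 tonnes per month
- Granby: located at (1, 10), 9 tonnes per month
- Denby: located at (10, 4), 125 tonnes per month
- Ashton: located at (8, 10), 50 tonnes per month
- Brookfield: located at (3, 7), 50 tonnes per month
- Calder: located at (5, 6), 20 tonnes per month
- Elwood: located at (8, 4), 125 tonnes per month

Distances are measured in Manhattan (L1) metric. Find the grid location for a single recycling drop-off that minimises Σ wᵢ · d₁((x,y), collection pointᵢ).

(8, 4)

Manhattan distance separates: Σwᵢ(|x−xᵢ|+|y−yᵢ|) = Σwᵢ|x−xᵢ| + Σwᵢ|y−yᵢ|, so x and y are optimised independently as 1-D weighted medians.
Total weight W = 469; half = 234.5.
x-coordinate, sorted with cumulative weight:
  x=1 (Granby, w=9) cum 9
  x=3 (Brookfield, w=50) cum 59
  x=5 (Calder, w=20) cum 79
  x=6 (Fenton, w=90) cum 169
  x=8 (Ashton, w=50) cum 219
  x=8 (Elwood, w=125) cum 344  ← median
  x=10 (Denby, w=125) cum 469
⇒ x* = 8
y-coordinate, sorted with cumulative weight:
  y=4 (Denby, w=125) cum 125
  y=4 (Elwood, w=125) cum 250  ← median
  y=6 (Calder, w=20) cum 270
  y=7 (Brookfield, w=50) cum 320
  y=8 (Fenton, w=90) cum 410
  y=10 (Granby, w=9) cum 419
  y=10 (Ashton, w=50) cum 469
⇒ y* = 4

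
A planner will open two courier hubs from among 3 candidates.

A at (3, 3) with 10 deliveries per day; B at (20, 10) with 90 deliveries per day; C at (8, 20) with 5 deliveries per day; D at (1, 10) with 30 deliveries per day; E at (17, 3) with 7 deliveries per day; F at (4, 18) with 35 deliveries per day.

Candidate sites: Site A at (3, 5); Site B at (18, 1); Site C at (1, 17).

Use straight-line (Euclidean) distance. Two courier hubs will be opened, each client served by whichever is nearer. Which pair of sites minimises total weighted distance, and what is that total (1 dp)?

Evaluate every pair (each demand assigned to the nearer of the two):
  {Site B, Site C}: total = 1345.6
  {Site A, Site B}: total = 1562.4
  {Site A, Site C}: total = 2024.1
Best pair: {Site B, Site C} with total 1345.6.

{Site B, Site C}, total 1345.6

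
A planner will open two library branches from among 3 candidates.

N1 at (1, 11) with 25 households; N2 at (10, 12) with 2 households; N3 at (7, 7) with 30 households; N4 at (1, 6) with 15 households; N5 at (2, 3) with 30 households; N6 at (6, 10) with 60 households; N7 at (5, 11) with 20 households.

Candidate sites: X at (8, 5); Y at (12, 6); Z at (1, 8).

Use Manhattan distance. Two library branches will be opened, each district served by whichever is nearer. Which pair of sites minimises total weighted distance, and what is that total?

{X, Z}, total 953

Evaluate every pair (each demand assigned to the nearer of the two):
  {X, Z}: total = 953
  {Y, Z}: total = 1041
  {X, Y}: total = 1391
Best pair: {X, Z} with total 953.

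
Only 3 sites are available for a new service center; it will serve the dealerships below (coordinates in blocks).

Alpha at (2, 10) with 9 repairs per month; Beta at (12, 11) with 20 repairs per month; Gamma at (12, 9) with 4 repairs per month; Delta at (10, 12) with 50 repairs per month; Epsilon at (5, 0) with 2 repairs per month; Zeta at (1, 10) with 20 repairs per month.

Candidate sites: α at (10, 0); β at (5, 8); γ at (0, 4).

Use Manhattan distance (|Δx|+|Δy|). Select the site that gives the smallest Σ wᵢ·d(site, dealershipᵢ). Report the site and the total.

Total weighted distance at each candidate:
  α (10, 0): total = 1456
  β (5, 8): total = 863
  γ (0, 4): total = 1578
Minimum is at β with total 863 blocks.

β, total 863 blocks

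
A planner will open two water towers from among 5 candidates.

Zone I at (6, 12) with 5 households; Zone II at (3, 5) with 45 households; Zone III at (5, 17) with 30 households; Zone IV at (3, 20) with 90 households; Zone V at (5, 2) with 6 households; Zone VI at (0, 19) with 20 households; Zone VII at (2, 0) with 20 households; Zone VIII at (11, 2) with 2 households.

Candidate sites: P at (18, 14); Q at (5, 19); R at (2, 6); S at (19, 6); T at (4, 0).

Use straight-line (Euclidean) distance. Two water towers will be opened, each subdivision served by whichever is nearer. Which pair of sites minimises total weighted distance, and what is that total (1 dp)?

Evaluate every pair (each demand assigned to the nearer of the two):
  {Q, R}: total = 629.9
  {Q, T}: total = 694.0
  {Q, S}: total = 1498.8
  {P, Q}: total = 1547.5
  {R, T}: total = 2036.0
  {R, S}: total = 2135.9
  {P, R}: total = 2137.7
  {P, T}: total = 2586.1
  {S, T}: total = 3059.7
  {P, S}: total = 3475.9
Best pair: {Q, R} with total 629.9.

{Q, R}, total 629.9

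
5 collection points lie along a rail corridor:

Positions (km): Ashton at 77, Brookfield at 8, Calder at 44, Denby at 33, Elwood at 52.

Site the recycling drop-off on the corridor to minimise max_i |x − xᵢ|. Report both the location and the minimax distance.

The 1-center on a line is the midpoint of the two extreme points: leftmost at 8, rightmost at 77.
Optimal location = (8 + 77)/2 = 42.5; maximum distance = (77 − 8)/2 = 34.5.

location 42.5, max distance 34.5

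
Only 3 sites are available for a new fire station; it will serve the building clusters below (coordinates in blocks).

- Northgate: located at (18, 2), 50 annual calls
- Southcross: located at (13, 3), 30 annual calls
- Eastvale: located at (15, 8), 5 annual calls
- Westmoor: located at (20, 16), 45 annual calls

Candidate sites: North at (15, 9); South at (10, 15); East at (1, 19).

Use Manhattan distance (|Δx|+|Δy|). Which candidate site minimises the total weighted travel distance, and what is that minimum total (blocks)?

Total weighted distance at each candidate:
  North (15, 9): total = 1285
  South (10, 15): total = 2055
  East (1, 19): total = 3655
Minimum is at North with total 1285 blocks.

North, total 1285 blocks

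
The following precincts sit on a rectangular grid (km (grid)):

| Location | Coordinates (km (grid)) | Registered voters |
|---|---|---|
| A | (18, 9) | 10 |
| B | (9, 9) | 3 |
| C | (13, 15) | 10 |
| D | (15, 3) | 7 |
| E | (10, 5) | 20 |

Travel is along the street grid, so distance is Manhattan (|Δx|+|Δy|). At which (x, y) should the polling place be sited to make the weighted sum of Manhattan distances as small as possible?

(13, 5)

Manhattan distance separates: Σwᵢ(|x−xᵢ|+|y−yᵢ|) = Σwᵢ|x−xᵢ| + Σwᵢ|y−yᵢ|, so x and y are optimised independently as 1-D weighted medians.
Total weight W = 50; half = 25.
x-coordinate, sorted with cumulative weight:
  x=9 (B, w=3) cum 3
  x=10 (E, w=20) cum 23
  x=13 (C, w=10) cum 33  ← median
  x=15 (D, w=7) cum 40
  x=18 (A, w=10) cum 50
⇒ x* = 13
y-coordinate, sorted with cumulative weight:
  y=3 (D, w=7) cum 7
  y=5 (E, w=20) cum 27  ← median
  y=9 (A, w=10) cum 37
  y=9 (B, w=3) cum 40
  y=15 (C, w=10) cum 50
⇒ y* = 5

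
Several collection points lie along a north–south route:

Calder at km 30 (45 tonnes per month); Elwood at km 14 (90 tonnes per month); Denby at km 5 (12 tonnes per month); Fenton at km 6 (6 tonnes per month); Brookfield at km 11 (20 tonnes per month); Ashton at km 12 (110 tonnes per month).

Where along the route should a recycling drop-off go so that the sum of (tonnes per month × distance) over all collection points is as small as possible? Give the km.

x = 12

For a sum of weighted absolute distances on a line, the optimum is the weighted median (not the mean). Total weight W = 283; half-weight = 141.5.
Sort by position and accumulate weight:
  km 5 (Denby, w=12) → cum 12
  km 6 (Fenton, w=6) → cum 18
  km 11 (Brookfield, w=20) → cum 38
  km 12 (Ashton, w=110) → cum 148  ≥ 141.5 → median here
  km 14 (Elwood, w=90) → cum 238
  km 30 (Calder, w=45) → cum 283
Optimal location: km 12.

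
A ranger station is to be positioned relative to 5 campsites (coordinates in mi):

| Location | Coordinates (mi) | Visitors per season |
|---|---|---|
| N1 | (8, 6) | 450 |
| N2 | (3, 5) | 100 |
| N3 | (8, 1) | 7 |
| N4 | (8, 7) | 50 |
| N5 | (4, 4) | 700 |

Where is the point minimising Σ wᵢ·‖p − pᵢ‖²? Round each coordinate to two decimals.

The minimiser of Σwᵢ‖p−pᵢ‖² is the weighted centroid p* = (Σwᵢpᵢ)/(Σwᵢ).
Σwᵢ = 1307.
Σwᵢxᵢ = 450·8 + 100·3 + 7·8 + 50·8 + 700·4 = 7156.
Σwᵢyᵢ = 450·6 + 100·5 + 7·1 + 50·7 + 700·4 = 6357.
x* = 7156/1307 = 5.48, y* = 6357/1307 = 4.86.

(5.48, 4.86)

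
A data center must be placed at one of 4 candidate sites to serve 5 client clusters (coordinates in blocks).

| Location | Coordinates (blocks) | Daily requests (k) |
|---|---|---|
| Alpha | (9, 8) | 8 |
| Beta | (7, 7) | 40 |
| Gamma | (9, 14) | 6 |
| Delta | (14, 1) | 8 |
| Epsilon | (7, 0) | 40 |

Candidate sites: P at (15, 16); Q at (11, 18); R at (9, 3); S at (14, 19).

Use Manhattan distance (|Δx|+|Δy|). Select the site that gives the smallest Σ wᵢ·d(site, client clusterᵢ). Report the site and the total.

Total weighted distance at each candidate:
  P (15, 16): total = 1928
  Q (11, 18): total = 1772
  R (9, 3): total = 602
  S (14, 19): total = 2132
Minimum is at R with total 602 blocks.

R, total 602 blocks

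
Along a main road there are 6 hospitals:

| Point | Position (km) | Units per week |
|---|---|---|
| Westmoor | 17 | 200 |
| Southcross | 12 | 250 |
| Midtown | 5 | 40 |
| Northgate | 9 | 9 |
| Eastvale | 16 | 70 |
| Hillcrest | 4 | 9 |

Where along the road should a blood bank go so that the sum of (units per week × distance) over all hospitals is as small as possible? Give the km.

x = 12

For a sum of weighted absolute distances on a line, the optimum is the weighted median (not the mean). Total weight W = 578; half-weight = 289.
Sort by position and accumulate weight:
  km 4 (Hillcrest, w=9) → cum 9
  km 5 (Midtown, w=40) → cum 49
  km 9 (Northgate, w=9) → cum 58
  km 12 (Southcross, w=250) → cum 308  ≥ 289 → median here
  km 16 (Eastvale, w=70) → cum 378
  km 17 (Westmoor, w=200) → cum 578
Optimal location: km 12.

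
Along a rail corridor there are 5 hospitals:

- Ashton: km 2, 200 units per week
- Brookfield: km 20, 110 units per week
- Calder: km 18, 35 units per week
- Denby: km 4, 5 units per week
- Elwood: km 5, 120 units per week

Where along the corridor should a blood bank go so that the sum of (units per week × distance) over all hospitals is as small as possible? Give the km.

For a sum of weighted absolute distances on a line, the optimum is the weighted median (not the mean). Total weight W = 470; half-weight = 235.
Sort by position and accumulate weight:
  km 2 (Ashton, w=200) → cum 200
  km 4 (Denby, w=5) → cum 205
  km 5 (Elwood, w=120) → cum 325  ≥ 235 → median here
  km 18 (Calder, w=35) → cum 360
  km 20 (Brookfield, w=110) → cum 470
Optimal location: km 5.

x = 5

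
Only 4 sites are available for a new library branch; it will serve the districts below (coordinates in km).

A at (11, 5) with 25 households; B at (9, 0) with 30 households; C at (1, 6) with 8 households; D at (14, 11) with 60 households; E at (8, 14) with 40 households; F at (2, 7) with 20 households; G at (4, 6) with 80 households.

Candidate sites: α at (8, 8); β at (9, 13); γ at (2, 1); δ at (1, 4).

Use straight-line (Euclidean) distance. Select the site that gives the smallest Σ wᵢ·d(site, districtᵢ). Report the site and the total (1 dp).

Total weighted distance at each candidate:
  α (8, 8): total = 1528.1
  β (9, 13): total = 1933.5
  γ (2, 1): total = 2559.9
  δ (1, 4): total = 2261.4
Minimum is at α with total 1528.1 km.

α, total 1528.1 km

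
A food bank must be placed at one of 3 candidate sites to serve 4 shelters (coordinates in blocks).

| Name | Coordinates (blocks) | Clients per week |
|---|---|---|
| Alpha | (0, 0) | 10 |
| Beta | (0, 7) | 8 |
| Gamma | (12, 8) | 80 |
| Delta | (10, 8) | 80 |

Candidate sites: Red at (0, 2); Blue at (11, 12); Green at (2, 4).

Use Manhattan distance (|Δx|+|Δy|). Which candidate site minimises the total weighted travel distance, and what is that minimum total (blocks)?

Blue, total 1158 blocks

Total weighted distance at each candidate:
  Red (0, 2): total = 2780
  Blue (11, 12): total = 1158
  Green (2, 4): total = 2180
Minimum is at Blue with total 1158 blocks.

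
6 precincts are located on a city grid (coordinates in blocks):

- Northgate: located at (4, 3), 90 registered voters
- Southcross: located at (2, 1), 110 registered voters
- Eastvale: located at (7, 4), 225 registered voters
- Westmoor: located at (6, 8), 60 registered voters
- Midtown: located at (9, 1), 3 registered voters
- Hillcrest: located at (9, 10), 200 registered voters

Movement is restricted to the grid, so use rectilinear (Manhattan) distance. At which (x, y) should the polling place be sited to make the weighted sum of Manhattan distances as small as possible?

(7, 4)

Manhattan distance separates: Σwᵢ(|x−xᵢ|+|y−yᵢ|) = Σwᵢ|x−xᵢ| + Σwᵢ|y−yᵢ|, so x and y are optimised independently as 1-D weighted medians.
Total weight W = 688; half = 344.
x-coordinate, sorted with cumulative weight:
  x=2 (Southcross, w=110) cum 110
  x=4 (Northgate, w=90) cum 200
  x=6 (Westmoor, w=60) cum 260
  x=7 (Eastvale, w=225) cum 485  ← median
  x=9 (Midtown, w=3) cum 488
  x=9 (Hillcrest, w=200) cum 688
⇒ x* = 7
y-coordinate, sorted with cumulative weight:
  y=1 (Southcross, w=110) cum 110
  y=1 (Midtown, w=3) cum 113
  y=3 (Northgate, w=90) cum 203
  y=4 (Eastvale, w=225) cum 428  ← median
  y=8 (Westmoor, w=60) cum 488
  y=10 (Hillcrest, w=200) cum 688
⇒ y* = 4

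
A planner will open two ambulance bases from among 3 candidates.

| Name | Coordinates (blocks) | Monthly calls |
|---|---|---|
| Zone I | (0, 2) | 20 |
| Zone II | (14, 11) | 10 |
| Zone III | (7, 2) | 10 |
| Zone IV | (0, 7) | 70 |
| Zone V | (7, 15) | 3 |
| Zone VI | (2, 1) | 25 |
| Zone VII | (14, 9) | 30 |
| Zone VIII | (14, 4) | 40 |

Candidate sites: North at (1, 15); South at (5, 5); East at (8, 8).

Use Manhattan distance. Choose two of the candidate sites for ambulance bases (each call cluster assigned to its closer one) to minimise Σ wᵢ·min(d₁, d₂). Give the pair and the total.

Evaluate every pair (each demand assigned to the nearer of the two):
  {South, East}: total = 1599
  {North, South}: total = 1833
  {North, East}: total = 2023
Best pair: {South, East} with total 1599.

{South, East}, total 1599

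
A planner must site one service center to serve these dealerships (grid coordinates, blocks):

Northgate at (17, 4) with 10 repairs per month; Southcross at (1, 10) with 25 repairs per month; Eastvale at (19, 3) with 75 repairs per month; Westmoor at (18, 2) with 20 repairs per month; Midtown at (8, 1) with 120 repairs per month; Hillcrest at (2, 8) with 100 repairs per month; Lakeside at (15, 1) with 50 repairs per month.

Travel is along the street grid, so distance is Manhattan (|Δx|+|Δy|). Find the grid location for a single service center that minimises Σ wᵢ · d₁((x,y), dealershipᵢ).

Manhattan distance separates: Σwᵢ(|x−xᵢ|+|y−yᵢ|) = Σwᵢ|x−xᵢ| + Σwᵢ|y−yᵢ|, so x and y are optimised independently as 1-D weighted medians.
Total weight W = 400; half = 200.
x-coordinate, sorted with cumulative weight:
  x=1 (Southcross, w=25) cum 25
  x=2 (Hillcrest, w=100) cum 125
  x=8 (Midtown, w=120) cum 245  ← median
  x=15 (Lakeside, w=50) cum 295
  x=17 (Northgate, w=10) cum 305
  x=18 (Westmoor, w=20) cum 325
  x=19 (Eastvale, w=75) cum 400
⇒ x* = 8
y-coordinate, sorted with cumulative weight:
  y=1 (Midtown, w=120) cum 120
  y=1 (Lakeside, w=50) cum 170
  y=2 (Westmoor, w=20) cum 190
  y=3 (Eastvale, w=75) cum 265  ← median
  y=4 (Northgate, w=10) cum 275
  y=8 (Hillcrest, w=100) cum 375
  y=10 (Southcross, w=25) cum 400
⇒ y* = 3

(8, 3)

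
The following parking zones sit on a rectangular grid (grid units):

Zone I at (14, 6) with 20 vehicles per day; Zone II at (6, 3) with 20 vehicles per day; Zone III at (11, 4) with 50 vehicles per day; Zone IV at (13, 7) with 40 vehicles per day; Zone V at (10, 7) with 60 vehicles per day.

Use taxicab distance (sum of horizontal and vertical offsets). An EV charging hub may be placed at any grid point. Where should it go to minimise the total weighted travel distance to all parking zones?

Manhattan distance separates: Σwᵢ(|x−xᵢ|+|y−yᵢ|) = Σwᵢ|x−xᵢ| + Σwᵢ|y−yᵢ|, so x and y are optimised independently as 1-D weighted medians.
Total weight W = 190; half = 95.
x-coordinate, sorted with cumulative weight:
  x=6 (Zone II, w=20) cum 20
  x=10 (Zone V, w=60) cum 80
  x=11 (Zone III, w=50) cum 130  ← median
  x=13 (Zone IV, w=40) cum 170
  x=14 (Zone I, w=20) cum 190
⇒ x* = 11
y-coordinate, sorted with cumulative weight:
  y=3 (Zone II, w=20) cum 20
  y=4 (Zone III, w=50) cum 70
  y=6 (Zone I, w=20) cum 90
  y=7 (Zone IV, w=40) cum 130  ← median
  y=7 (Zone V, w=60) cum 190
⇒ y* = 7

(11, 7)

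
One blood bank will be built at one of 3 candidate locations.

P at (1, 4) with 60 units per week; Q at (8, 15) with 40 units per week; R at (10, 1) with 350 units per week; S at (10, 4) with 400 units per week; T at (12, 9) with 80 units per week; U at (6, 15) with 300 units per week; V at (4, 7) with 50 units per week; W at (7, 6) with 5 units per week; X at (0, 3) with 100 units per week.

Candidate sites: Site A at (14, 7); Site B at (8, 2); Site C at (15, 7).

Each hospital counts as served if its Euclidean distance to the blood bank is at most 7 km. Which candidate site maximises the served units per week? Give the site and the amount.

Site B, covering 805

Coverage radius r = 7 km; a point is covered iff (Δx)²+(Δy)² ≤ 7² = 49.
  Site A (14, 7): covers {S, T} → 480
  Site B (8, 2): covers {R, S, V, W} → 805
  Site C (15, 7): covers {S, T} → 480
Maximum coverage at Site B: 805 units per week.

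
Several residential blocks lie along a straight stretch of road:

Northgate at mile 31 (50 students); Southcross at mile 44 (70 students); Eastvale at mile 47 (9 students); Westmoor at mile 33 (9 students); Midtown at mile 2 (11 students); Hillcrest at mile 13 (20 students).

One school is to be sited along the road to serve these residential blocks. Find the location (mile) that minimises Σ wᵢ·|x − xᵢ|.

x = 33

For a sum of weighted absolute distances on a line, the optimum is the weighted median (not the mean). Total weight W = 169; half-weight = 84.5.
Sort by position and accumulate weight:
  mile 2 (Midtown, w=11) → cum 11
  mile 13 (Hillcrest, w=20) → cum 31
  mile 31 (Northgate, w=50) → cum 81
  mile 33 (Westmoor, w=9) → cum 90  ≥ 84.5 → median here
  mile 44 (Southcross, w=70) → cum 160
  mile 47 (Eastvale, w=9) → cum 169
Optimal location: mile 33.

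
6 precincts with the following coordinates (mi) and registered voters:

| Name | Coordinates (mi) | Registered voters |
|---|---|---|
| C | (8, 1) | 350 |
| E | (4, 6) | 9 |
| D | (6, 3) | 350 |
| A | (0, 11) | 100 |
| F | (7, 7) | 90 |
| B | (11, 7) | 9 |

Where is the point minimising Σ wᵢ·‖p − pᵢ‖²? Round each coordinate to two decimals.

The minimiser of Σwᵢ‖p−pᵢ‖² is the weighted centroid p* = (Σwᵢpᵢ)/(Σwᵢ).
Σwᵢ = 908.
Σwᵢxᵢ = 350·8 + 9·4 + 350·6 + 100·0 + 90·7 + 9·11 = 5665.
Σwᵢyᵢ = 350·1 + 9·6 + 350·3 + 100·11 + 90·7 + 9·7 = 3247.
x* = 5665/908 = 6.24, y* = 3247/908 = 3.58.

(6.24, 3.58)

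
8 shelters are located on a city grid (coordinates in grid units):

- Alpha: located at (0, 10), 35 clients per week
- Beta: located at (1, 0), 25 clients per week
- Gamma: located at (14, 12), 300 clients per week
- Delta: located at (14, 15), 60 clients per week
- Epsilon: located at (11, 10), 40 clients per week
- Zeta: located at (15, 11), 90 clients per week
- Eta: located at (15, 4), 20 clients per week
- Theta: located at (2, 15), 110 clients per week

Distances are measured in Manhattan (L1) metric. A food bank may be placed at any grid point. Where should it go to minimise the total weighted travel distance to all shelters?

(14, 12)

Manhattan distance separates: Σwᵢ(|x−xᵢ|+|y−yᵢ|) = Σwᵢ|x−xᵢ| + Σwᵢ|y−yᵢ|, so x and y are optimised independently as 1-D weighted medians.
Total weight W = 680; half = 340.
x-coordinate, sorted with cumulative weight:
  x=0 (Alpha, w=35) cum 35
  x=1 (Beta, w=25) cum 60
  x=2 (Theta, w=110) cum 170
  x=11 (Epsilon, w=40) cum 210
  x=14 (Gamma, w=300) cum 510  ← median
  x=14 (Delta, w=60) cum 570
  x=15 (Zeta, w=90) cum 660
  x=15 (Eta, w=20) cum 680
⇒ x* = 14
y-coordinate, sorted with cumulative weight:
  y=0 (Beta, w=25) cum 25
  y=4 (Eta, w=20) cum 45
  y=10 (Alpha, w=35) cum 80
  y=10 (Epsilon, w=40) cum 120
  y=11 (Zeta, w=90) cum 210
  y=12 (Gamma, w=300) cum 510  ← median
  y=15 (Delta, w=60) cum 570
  y=15 (Theta, w=110) cum 680
⇒ y* = 12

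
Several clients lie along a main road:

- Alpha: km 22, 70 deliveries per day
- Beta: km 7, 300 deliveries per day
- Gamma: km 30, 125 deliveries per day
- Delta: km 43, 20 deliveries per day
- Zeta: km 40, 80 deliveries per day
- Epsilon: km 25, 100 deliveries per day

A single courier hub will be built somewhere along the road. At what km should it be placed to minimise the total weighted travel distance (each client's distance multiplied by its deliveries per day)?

x = 22

For a sum of weighted absolute distances on a line, the optimum is the weighted median (not the mean). Total weight W = 695; half-weight = 347.5.
Sort by position and accumulate weight:
  km 7 (Beta, w=300) → cum 300
  km 22 (Alpha, w=70) → cum 370  ≥ 347.5 → median here
  km 25 (Epsilon, w=100) → cum 470
  km 30 (Gamma, w=125) → cum 595
  km 40 (Zeta, w=80) → cum 675
  km 43 (Delta, w=20) → cum 695
Optimal location: km 22.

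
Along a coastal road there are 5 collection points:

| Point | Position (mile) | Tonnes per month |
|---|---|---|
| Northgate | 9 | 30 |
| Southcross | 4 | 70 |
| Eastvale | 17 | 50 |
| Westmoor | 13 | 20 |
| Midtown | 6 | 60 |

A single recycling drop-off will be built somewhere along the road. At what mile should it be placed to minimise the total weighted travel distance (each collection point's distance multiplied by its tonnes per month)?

x = 6

For a sum of weighted absolute distances on a line, the optimum is the weighted median (not the mean). Total weight W = 230; half-weight = 115.
Sort by position and accumulate weight:
  mile 4 (Southcross, w=70) → cum 70
  mile 6 (Midtown, w=60) → cum 130  ≥ 115 → median here
  mile 9 (Northgate, w=30) → cum 160
  mile 13 (Westmoor, w=20) → cum 180
  mile 17 (Eastvale, w=50) → cum 230
Optimal location: mile 6.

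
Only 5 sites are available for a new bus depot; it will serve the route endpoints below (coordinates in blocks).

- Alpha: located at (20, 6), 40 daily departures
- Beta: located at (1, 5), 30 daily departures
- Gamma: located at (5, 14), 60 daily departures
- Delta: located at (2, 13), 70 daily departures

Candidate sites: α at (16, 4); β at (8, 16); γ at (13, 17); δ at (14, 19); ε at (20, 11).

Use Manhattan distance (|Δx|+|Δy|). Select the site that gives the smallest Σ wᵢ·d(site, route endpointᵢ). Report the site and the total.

Total weighted distance at each candidate:
  α (16, 4): total = 3590
  β (8, 16): total = 2350
  γ (13, 17): total = 3150
  δ (14, 19): total = 3670
  ε (20, 11): total = 3430
Minimum is at β with total 2350 blocks.

β, total 2350 blocks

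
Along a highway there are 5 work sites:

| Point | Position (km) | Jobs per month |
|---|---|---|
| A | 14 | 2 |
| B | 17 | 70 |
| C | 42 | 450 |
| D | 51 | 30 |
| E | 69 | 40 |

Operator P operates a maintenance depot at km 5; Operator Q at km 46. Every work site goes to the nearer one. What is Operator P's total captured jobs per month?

72

The indifferent point is the midpoint (5+46)/2 = 25.5; work sites left of it (closer to Operator P at 5) go to Operator P, those right go to Operator Q.
  A at 14 (w=2) → Operator P
  B at 17 (w=70) → Operator P
  C at 42 (w=450) → Operator Q
  D at 51 (w=30) → Operator Q
  E at 69 (w=40) → Operator Q
Operator P captures 72; Operator Q captures 520.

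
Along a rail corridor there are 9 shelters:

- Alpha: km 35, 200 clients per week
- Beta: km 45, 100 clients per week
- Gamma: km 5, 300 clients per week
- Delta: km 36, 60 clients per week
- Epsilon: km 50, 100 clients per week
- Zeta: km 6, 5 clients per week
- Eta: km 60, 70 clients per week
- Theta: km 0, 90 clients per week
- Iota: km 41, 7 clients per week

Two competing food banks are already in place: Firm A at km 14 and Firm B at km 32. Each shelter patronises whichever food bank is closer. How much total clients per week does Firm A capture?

395

The indifferent point is the midpoint (14+32)/2 = 23; shelters left of it (closer to Firm A at 14) go to Firm A, those right go to Firm B.
  Theta at 0 (w=90) → Firm A
  Gamma at 5 (w=300) → Firm A
  Zeta at 6 (w=5) → Firm A
  Alpha at 35 (w=200) → Firm B
  Delta at 36 (w=60) → Firm B
  Iota at 41 (w=7) → Firm B
  Beta at 45 (w=100) → Firm B
  Epsilon at 50 (w=100) → Firm B
  Eta at 60 (w=70) → Firm B
Firm A captures 395; Firm B captures 537.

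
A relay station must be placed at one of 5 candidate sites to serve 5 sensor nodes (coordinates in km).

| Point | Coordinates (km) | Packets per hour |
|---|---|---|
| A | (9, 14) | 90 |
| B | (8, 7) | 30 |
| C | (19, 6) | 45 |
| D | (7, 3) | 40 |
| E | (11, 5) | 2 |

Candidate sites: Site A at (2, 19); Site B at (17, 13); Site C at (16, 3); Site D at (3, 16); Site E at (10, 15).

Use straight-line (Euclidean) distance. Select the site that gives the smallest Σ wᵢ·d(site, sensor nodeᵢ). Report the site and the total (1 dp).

Site E, total 1462.3 km

Total weighted distance at each candidate:
  Site A (2, 19): total = 2843.6
  Site B (17, 13): total = 1963.4
  Site C (16, 3): total = 2003.5
  Site D (3, 16): total = 2298.4
  Site E (10, 15): total = 1462.3
Minimum is at Site E with total 1462.3 km.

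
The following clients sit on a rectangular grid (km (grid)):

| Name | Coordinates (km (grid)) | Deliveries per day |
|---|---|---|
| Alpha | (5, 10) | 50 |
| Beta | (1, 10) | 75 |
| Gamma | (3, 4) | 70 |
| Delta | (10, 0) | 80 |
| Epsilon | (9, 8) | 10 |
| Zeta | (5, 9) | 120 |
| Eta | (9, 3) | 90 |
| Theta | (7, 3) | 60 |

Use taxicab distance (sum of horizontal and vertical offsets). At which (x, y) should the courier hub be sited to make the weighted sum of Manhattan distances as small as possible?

(5, 4)

Manhattan distance separates: Σwᵢ(|x−xᵢ|+|y−yᵢ|) = Σwᵢ|x−xᵢ| + Σwᵢ|y−yᵢ|, so x and y are optimised independently as 1-D weighted medians.
Total weight W = 555; half = 277.5.
x-coordinate, sorted with cumulative weight:
  x=1 (Beta, w=75) cum 75
  x=3 (Gamma, w=70) cum 145
  x=5 (Alpha, w=50) cum 195
  x=5 (Zeta, w=120) cum 315  ← median
  x=7 (Theta, w=60) cum 375
  x=9 (Epsilon, w=10) cum 385
  x=9 (Eta, w=90) cum 475
  x=10 (Delta, w=80) cum 555
⇒ x* = 5
y-coordinate, sorted with cumulative weight:
  y=0 (Delta, w=80) cum 80
  y=3 (Eta, w=90) cum 170
  y=3 (Theta, w=60) cum 230
  y=4 (Gamma, w=70) cum 300  ← median
  y=8 (Epsilon, w=10) cum 310
  y=9 (Zeta, w=120) cum 430
  y=10 (Alpha, w=50) cum 480
  y=10 (Beta, w=75) cum 555
⇒ y* = 4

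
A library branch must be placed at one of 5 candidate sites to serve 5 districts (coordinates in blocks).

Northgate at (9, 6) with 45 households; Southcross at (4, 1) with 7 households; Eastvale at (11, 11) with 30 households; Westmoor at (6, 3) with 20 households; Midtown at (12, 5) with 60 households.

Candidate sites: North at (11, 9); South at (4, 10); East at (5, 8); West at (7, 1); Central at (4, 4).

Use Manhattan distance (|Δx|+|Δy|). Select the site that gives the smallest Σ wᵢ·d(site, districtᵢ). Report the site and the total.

North, total 910 blocks

Total weighted distance at each candidate:
  North (11, 9): total = 910
  South (4, 10): total = 1668
  East (5, 8): total = 1316
  West (7, 1): total = 1356
  Central (4, 4): total = 1356
Minimum is at North with total 910 blocks.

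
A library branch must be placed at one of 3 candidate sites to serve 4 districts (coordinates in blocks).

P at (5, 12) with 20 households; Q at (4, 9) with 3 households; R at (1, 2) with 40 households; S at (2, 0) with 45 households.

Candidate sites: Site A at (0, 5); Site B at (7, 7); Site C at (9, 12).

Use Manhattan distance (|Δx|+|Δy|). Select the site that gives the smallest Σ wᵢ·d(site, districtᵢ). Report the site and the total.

Total weighted distance at each candidate:
  Site A (0, 5): total = 739
  Site B (7, 7): total = 1135
  Site C (9, 12): total = 1679
Minimum is at Site A with total 739 blocks.

Site A, total 739 blocks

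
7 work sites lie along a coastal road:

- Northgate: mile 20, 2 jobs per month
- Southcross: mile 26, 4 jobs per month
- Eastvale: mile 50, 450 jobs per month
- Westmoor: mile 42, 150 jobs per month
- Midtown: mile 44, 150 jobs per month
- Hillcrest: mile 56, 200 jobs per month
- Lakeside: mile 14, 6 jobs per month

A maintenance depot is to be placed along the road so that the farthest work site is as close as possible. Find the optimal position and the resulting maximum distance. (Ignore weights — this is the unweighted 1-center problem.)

The 1-center on a line is the midpoint of the two extreme points: leftmost at 14, rightmost at 56.
Optimal location = (14 + 56)/2 = 35; maximum distance = (56 − 14)/2 = 21.

location 35, max distance 21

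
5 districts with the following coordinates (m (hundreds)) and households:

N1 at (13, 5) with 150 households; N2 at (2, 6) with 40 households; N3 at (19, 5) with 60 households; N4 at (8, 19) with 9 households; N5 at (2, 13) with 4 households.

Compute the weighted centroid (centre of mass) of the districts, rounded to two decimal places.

(12.36, 5.75)

The minimiser of Σwᵢ‖p−pᵢ‖² is the weighted centroid p* = (Σwᵢpᵢ)/(Σwᵢ).
Σwᵢ = 263.
Σwᵢxᵢ = 150·13 + 40·2 + 60·19 + 9·8 + 4·2 = 3250.
Σwᵢyᵢ = 150·5 + 40·6 + 60·5 + 9·19 + 4·13 = 1513.
x* = 3250/263 = 12.36, y* = 1513/263 = 5.75.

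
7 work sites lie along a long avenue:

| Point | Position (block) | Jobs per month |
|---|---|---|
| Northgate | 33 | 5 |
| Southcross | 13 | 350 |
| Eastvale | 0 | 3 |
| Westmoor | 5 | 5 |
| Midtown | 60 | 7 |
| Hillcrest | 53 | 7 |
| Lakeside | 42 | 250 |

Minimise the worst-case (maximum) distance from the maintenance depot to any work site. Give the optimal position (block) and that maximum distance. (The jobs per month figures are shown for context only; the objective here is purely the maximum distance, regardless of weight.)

location 30, max distance 30

The 1-center on a line is the midpoint of the two extreme points: leftmost at 0, rightmost at 60.
Optimal location = (0 + 60)/2 = 30; maximum distance = (60 − 0)/2 = 30.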